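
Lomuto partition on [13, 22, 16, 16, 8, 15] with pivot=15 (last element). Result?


Elements <= 15 go left of pivot.
Result: [13, 8, 15, 16, 22, 16], pivot at index 2


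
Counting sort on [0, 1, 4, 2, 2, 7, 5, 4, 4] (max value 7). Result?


Count array: [1, 1, 2, 0, 3, 1, 0, 1]
Reconstruct: [0, 1, 2, 2, 4, 4, 4, 5, 7]


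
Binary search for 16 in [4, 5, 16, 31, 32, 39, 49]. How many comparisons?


Search for 16:
[0,6] mid=3 arr[3]=31
[0,2] mid=1 arr[1]=5
[2,2] mid=2 arr[2]=16
Total: 3 comparisons


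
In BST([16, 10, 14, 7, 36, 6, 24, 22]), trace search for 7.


BST root = 16
Search for 7: compare at each node
Path: [16, 10, 7]


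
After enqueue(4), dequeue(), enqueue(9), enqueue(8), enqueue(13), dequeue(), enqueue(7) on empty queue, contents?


enqueue(4) -> [4]
dequeue() returns 4 -> []
enqueue(9) -> [9]
enqueue(8) -> [9, 8]
enqueue(13) -> [9, 8, 13]
dequeue() returns 9 -> [8, 13]
enqueue(7) -> [8, 13, 7]
Final queue (front to back): [8, 13, 7]


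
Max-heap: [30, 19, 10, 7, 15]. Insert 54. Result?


Append 54: [30, 19, 10, 7, 15, 54]
Bubble up: swap idx 5(54) with idx 2(10); swap idx 2(54) with idx 0(30)
Result: [54, 19, 30, 7, 15, 10]


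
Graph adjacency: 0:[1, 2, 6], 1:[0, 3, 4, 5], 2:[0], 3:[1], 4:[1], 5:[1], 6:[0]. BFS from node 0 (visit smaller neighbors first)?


BFS queue: start with [0]
Visit order: [0, 1, 2, 6, 3, 4, 5]


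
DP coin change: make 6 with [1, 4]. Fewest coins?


dp[0]=0; dp[i]=1+min(dp[i-c] for c in coins)
...dp[1]=1, dp[2]=2, dp[3]=3, dp[4]=1, dp[5]=2, dp[6]=3
Minimum coins for 6 = 3


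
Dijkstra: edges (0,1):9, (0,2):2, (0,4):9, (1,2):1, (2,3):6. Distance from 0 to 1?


Dijkstra from 0:
Distances: {0: 0, 1: 3, 2: 2, 3: 8, 4: 9}
Shortest distance to 1 = 3, path = [0, 2, 1]


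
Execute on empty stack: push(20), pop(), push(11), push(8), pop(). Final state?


push(20) -> [20]
pop() returns 20 -> []
push(11) -> [11]
push(8) -> [11, 8]
pop() returns 8 -> [11]
Final stack (bottom to top): [11]


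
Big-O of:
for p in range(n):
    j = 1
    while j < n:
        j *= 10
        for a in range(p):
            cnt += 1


Per nesting level: O(n) * O(log n) * O(n) [triangular over p] = O(n^2 log n)
Complexity: O(n^2 log n)


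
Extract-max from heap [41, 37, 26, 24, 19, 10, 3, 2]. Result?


Max = 41
Replace root with last, heapify down
Resulting heap: [37, 24, 26, 2, 19, 10, 3]


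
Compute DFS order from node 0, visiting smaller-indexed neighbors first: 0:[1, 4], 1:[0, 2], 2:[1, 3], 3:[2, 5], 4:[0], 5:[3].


DFS stack-based: start with [0]
Visit order: [0, 1, 2, 3, 5, 4]


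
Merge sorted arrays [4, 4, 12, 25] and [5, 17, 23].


Compare heads, take smaller each step.
Merged: [4, 4, 5, 12, 17, 23, 25]


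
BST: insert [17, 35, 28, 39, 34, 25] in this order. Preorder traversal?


Root = 17; build tree by BST insertion.
Preorder traversal: [17, 35, 28, 25, 34, 39]


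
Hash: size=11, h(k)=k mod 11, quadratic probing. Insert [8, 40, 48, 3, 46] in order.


Insertions: 8->slot 8; 40->slot 7; 48->slot 4; 3->slot 3; 46->slot 2
Table: [None, None, 46, 3, 48, None, None, 40, 8, None, None]


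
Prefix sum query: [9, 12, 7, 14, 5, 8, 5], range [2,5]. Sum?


Prefix sums: [0, 9, 21, 28, 42, 47, 55, 60]
Sum[2..5] = prefix[6] - prefix[2] = 55 - 21 = 34


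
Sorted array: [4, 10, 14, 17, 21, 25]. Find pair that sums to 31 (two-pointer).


Two pointers: lo=0, hi=5
Found pair: (10, 21) summing to 31


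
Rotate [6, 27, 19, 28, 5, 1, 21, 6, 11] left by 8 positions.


Left rotate by 8: [11, 6, 27, 19, 28, 5, 1, 21, 6]


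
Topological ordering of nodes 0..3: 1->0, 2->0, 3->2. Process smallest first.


Kahn's algorithm, process smallest node first
Order: [1, 3, 2, 0]


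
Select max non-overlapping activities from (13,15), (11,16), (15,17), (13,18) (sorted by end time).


Greedy: pick earliest-ending, then skip overlaps.
Selected (2 activities): [(13, 15), (15, 17)]


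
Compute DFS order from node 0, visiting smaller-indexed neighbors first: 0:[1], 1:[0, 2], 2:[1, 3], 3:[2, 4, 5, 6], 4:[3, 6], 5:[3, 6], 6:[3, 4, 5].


DFS stack-based: start with [0]
Visit order: [0, 1, 2, 3, 4, 6, 5]


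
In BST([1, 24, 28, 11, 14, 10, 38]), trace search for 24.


BST root = 1
Search for 24: compare at each node
Path: [1, 24]


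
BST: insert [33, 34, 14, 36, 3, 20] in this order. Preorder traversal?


Root = 33; build tree by BST insertion.
Preorder traversal: [33, 14, 3, 20, 34, 36]


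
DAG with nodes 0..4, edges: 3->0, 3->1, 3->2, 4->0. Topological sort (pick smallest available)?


Kahn's algorithm, process smallest node first
Order: [3, 1, 2, 4, 0]


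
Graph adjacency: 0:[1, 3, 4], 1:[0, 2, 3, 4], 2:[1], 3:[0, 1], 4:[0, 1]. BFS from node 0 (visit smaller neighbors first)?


BFS queue: start with [0]
Visit order: [0, 1, 3, 4, 2]


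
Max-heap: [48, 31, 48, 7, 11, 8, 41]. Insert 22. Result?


Append 22: [48, 31, 48, 7, 11, 8, 41, 22]
Bubble up: swap idx 7(22) with idx 3(7)
Result: [48, 31, 48, 22, 11, 8, 41, 7]


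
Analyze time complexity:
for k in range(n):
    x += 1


Per nesting level: O(n) = O(n)
Complexity: O(n)


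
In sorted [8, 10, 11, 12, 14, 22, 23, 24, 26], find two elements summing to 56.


Two pointers: lo=0, hi=8
No pair sums to 56


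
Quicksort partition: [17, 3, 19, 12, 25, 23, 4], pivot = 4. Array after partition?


Elements <= 4 go left of pivot.
Result: [3, 4, 19, 12, 25, 23, 17], pivot at index 1


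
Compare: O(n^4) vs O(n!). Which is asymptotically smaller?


quartic grows slower than factorial
O(n^4) is asymptotically smaller; O(n!) grows faster


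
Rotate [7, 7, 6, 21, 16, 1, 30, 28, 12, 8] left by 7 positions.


Left rotate by 7: [28, 12, 8, 7, 7, 6, 21, 16, 1, 30]


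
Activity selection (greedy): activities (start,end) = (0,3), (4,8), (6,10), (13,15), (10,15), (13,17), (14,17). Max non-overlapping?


Greedy: pick earliest-ending, then skip overlaps.
Selected (3 activities): [(0, 3), (4, 8), (13, 15)]


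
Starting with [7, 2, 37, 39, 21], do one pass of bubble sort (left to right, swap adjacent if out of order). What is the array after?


After one pass: [2, 7, 37, 21, 39]


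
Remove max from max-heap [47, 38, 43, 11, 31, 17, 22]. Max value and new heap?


Max = 47
Replace root with last, heapify down
Resulting heap: [43, 38, 22, 11, 31, 17]


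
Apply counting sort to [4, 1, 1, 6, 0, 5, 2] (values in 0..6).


Count array: [1, 2, 1, 0, 1, 1, 1]
Reconstruct: [0, 1, 1, 2, 4, 5, 6]


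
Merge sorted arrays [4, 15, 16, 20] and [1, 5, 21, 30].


Compare heads, take smaller each step.
Merged: [1, 4, 5, 15, 16, 20, 21, 30]


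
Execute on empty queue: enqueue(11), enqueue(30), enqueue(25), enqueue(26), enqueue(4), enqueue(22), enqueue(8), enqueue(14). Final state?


enqueue(11) -> [11]
enqueue(30) -> [11, 30]
enqueue(25) -> [11, 30, 25]
enqueue(26) -> [11, 30, 25, 26]
enqueue(4) -> [11, 30, 25, 26, 4]
enqueue(22) -> [11, 30, 25, 26, 4, 22]
enqueue(8) -> [11, 30, 25, 26, 4, 22, 8]
enqueue(14) -> [11, 30, 25, 26, 4, 22, 8, 14]
Final queue (front to back): [11, 30, 25, 26, 4, 22, 8, 14]


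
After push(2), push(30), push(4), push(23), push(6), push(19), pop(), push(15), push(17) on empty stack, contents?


push(2) -> [2]
push(30) -> [2, 30]
push(4) -> [2, 30, 4]
push(23) -> [2, 30, 4, 23]
push(6) -> [2, 30, 4, 23, 6]
push(19) -> [2, 30, 4, 23, 6, 19]
pop() returns 19 -> [2, 30, 4, 23, 6]
push(15) -> [2, 30, 4, 23, 6, 15]
push(17) -> [2, 30, 4, 23, 6, 15, 17]
Final stack (bottom to top): [2, 30, 4, 23, 6, 15, 17]


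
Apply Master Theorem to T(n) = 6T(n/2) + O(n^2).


a=6, b=2, c=2. log_2(6)=2.585 > c=2. Case 1: O(n^log_b(a)) = O(n^2.585)
Complexity: O(n^2.585)


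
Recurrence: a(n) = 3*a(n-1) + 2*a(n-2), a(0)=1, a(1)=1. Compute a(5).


Build bottom-up:
...a(3)=17, a(4)=61, a(5)=3*61+2*17=217


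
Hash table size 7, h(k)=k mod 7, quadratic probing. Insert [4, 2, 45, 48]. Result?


Insertions: 4->slot 4; 2->slot 2; 45->slot 3; 48->slot 6
Table: [None, None, 2, 45, 4, None, 48]


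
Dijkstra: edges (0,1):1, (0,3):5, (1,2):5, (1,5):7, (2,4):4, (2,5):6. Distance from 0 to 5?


Dijkstra from 0:
Distances: {0: 0, 1: 1, 2: 6, 3: 5, 4: 10, 5: 8}
Shortest distance to 5 = 8, path = [0, 1, 5]


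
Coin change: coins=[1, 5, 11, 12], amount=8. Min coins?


dp[0]=0; dp[i]=1+min(dp[i-c] for c in coins)
...dp[3]=3, dp[4]=4, dp[5]=1, dp[6]=2, dp[7]=3, dp[8]=4
Minimum coins for 8 = 4


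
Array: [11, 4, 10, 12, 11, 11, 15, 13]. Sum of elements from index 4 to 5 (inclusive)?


Prefix sums: [0, 11, 15, 25, 37, 48, 59, 74, 87]
Sum[4..5] = prefix[6] - prefix[4] = 59 - 37 = 22


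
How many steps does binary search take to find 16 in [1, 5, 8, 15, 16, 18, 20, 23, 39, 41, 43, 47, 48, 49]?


Search for 16:
[0,13] mid=6 arr[6]=20
[0,5] mid=2 arr[2]=8
[3,5] mid=4 arr[4]=16
Total: 3 comparisons


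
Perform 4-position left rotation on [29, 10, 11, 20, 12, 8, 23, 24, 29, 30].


Left rotate by 4: [12, 8, 23, 24, 29, 30, 29, 10, 11, 20]


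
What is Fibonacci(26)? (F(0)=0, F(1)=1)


F(n)=F(n-1)+F(n-2)
...F(24)=46368, F(25)=75025, F(26)=121393


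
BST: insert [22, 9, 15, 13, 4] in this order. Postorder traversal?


Root = 22; build tree by BST insertion.
Postorder traversal: [4, 13, 15, 9, 22]


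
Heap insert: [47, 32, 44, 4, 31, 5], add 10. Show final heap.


Append 10: [47, 32, 44, 4, 31, 5, 10]
Bubble up: no swaps needed
Result: [47, 32, 44, 4, 31, 5, 10]


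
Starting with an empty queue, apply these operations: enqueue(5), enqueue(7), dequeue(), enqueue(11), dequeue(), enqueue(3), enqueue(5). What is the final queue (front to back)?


enqueue(5) -> [5]
enqueue(7) -> [5, 7]
dequeue() returns 5 -> [7]
enqueue(11) -> [7, 11]
dequeue() returns 7 -> [11]
enqueue(3) -> [11, 3]
enqueue(5) -> [11, 3, 5]
Final queue (front to back): [11, 3, 5]


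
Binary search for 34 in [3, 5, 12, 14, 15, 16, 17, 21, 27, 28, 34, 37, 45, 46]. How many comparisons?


Search for 34:
[0,13] mid=6 arr[6]=17
[7,13] mid=10 arr[10]=34
Total: 2 comparisons


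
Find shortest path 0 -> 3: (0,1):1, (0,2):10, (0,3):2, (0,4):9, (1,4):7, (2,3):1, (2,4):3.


Dijkstra from 0:
Distances: {0: 0, 1: 1, 2: 3, 3: 2, 4: 6}
Shortest distance to 3 = 2, path = [0, 3]


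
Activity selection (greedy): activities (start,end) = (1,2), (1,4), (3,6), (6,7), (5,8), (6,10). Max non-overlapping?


Greedy: pick earliest-ending, then skip overlaps.
Selected (3 activities): [(1, 2), (3, 6), (6, 7)]


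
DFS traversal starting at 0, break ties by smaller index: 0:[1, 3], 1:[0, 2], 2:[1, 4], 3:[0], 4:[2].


DFS stack-based: start with [0]
Visit order: [0, 1, 2, 4, 3]


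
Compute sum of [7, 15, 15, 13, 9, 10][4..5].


Prefix sums: [0, 7, 22, 37, 50, 59, 69]
Sum[4..5] = prefix[6] - prefix[4] = 69 - 50 = 19


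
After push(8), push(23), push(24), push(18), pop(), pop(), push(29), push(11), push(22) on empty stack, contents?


push(8) -> [8]
push(23) -> [8, 23]
push(24) -> [8, 23, 24]
push(18) -> [8, 23, 24, 18]
pop() returns 18 -> [8, 23, 24]
pop() returns 24 -> [8, 23]
push(29) -> [8, 23, 29]
push(11) -> [8, 23, 29, 11]
push(22) -> [8, 23, 29, 11, 22]
Final stack (bottom to top): [8, 23, 29, 11, 22]


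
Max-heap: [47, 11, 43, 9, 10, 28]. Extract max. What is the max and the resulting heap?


Max = 47
Replace root with last, heapify down
Resulting heap: [43, 11, 28, 9, 10]


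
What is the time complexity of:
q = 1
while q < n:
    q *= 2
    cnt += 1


Per nesting level: O(log n) = O(log n)
Complexity: O(log n)


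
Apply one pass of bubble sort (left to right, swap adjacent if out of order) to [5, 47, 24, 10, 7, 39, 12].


After one pass: [5, 24, 10, 7, 39, 12, 47]


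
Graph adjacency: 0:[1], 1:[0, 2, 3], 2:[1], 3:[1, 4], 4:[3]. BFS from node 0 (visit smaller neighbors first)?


BFS queue: start with [0]
Visit order: [0, 1, 2, 3, 4]


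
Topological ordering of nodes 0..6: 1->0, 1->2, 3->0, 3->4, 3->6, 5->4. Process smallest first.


Kahn's algorithm, process smallest node first
Order: [1, 2, 3, 0, 5, 4, 6]


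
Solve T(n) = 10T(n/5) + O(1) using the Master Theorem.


a=10, b=5, c=0. log_5(10)=1.431 > c=0. Case 1: O(n^log_b(a)) = O(n^1.431)
Complexity: O(n^1.431)


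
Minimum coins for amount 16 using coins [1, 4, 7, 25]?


dp[0]=0; dp[i]=1+min(dp[i-c] for c in coins)
...dp[11]=2, dp[12]=3, dp[13]=4, dp[14]=2, dp[15]=3, dp[16]=4
Minimum coins for 16 = 4


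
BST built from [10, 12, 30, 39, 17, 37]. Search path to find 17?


BST root = 10
Search for 17: compare at each node
Path: [10, 12, 30, 17]


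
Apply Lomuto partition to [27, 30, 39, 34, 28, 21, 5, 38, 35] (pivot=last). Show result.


Elements <= 35 go left of pivot.
Result: [27, 30, 34, 28, 21, 5, 35, 38, 39], pivot at index 6


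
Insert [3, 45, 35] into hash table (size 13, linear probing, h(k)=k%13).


Insertions: 3->slot 3; 45->slot 6; 35->slot 9
Table: [None, None, None, 3, None, None, 45, None, None, 35, None, None, None]


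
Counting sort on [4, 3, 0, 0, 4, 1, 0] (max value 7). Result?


Count array: [3, 1, 0, 1, 2, 0, 0, 0]
Reconstruct: [0, 0, 0, 1, 3, 4, 4]


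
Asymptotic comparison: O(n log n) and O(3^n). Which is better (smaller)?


linearithmic grows slower than exponential (base 3)
O(n log n) is asymptotically smaller; O(3^n) grows faster


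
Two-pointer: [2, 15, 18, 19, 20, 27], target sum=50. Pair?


Two pointers: lo=0, hi=5
No pair sums to 50


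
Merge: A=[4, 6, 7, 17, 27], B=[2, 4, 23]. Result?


Compare heads, take smaller each step.
Merged: [2, 4, 4, 6, 7, 17, 23, 27]


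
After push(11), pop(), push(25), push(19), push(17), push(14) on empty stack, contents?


push(11) -> [11]
pop() returns 11 -> []
push(25) -> [25]
push(19) -> [25, 19]
push(17) -> [25, 19, 17]
push(14) -> [25, 19, 17, 14]
Final stack (bottom to top): [25, 19, 17, 14]


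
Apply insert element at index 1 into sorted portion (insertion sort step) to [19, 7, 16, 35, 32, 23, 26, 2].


After one pass: [7, 19, 16, 35, 32, 23, 26, 2]


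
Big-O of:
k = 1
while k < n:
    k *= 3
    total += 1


Per nesting level: O(log n) = O(log n)
Complexity: O(log n)


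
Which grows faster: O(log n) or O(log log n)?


double-logarithmic grows slower than logarithmic
O(log log n) is asymptotically smaller; O(log n) grows faster


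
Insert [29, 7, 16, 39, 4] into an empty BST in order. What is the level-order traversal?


Root = 29; build tree by BST insertion.
Level-Order traversal: [29, 7, 39, 4, 16]


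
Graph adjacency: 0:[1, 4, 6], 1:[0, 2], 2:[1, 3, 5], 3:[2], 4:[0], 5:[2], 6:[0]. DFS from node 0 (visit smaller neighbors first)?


DFS stack-based: start with [0]
Visit order: [0, 1, 2, 3, 5, 4, 6]


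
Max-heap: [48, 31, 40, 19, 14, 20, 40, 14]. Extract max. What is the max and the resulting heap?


Max = 48
Replace root with last, heapify down
Resulting heap: [40, 31, 40, 19, 14, 20, 14]


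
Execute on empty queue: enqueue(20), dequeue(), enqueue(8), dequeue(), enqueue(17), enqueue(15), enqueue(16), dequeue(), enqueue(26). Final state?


enqueue(20) -> [20]
dequeue() returns 20 -> []
enqueue(8) -> [8]
dequeue() returns 8 -> []
enqueue(17) -> [17]
enqueue(15) -> [17, 15]
enqueue(16) -> [17, 15, 16]
dequeue() returns 17 -> [15, 16]
enqueue(26) -> [15, 16, 26]
Final queue (front to back): [15, 16, 26]


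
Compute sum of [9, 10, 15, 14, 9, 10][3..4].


Prefix sums: [0, 9, 19, 34, 48, 57, 67]
Sum[3..4] = prefix[5] - prefix[3] = 57 - 34 = 23


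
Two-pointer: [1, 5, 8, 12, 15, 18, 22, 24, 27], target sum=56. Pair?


Two pointers: lo=0, hi=8
No pair sums to 56


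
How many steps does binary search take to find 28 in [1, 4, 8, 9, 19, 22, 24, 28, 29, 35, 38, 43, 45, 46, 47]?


Search for 28:
[0,14] mid=7 arr[7]=28
Total: 1 comparisons


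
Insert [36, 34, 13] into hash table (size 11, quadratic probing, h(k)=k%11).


Insertions: 36->slot 3; 34->slot 1; 13->slot 2
Table: [None, 34, 13, 36, None, None, None, None, None, None, None]


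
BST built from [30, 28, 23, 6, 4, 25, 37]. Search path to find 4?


BST root = 30
Search for 4: compare at each node
Path: [30, 28, 23, 6, 4]


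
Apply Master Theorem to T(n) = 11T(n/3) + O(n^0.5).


a=11, b=3, c=0.5. log_3(11)=2.183 > c=0.5. Case 1: O(n^log_b(a)) = O(n^2.183)
Complexity: O(n^2.183)


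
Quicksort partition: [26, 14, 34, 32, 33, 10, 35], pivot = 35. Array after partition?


Elements <= 35 go left of pivot.
Result: [26, 14, 34, 32, 33, 10, 35], pivot at index 6


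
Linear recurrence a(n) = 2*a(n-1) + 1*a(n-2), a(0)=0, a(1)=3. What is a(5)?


Build bottom-up:
...a(3)=15, a(4)=36, a(5)=2*36+1*15=87


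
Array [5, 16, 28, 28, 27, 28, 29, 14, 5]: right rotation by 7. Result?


Right rotate by 7: [28, 28, 27, 28, 29, 14, 5, 5, 16]


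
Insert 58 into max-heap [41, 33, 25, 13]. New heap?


Append 58: [41, 33, 25, 13, 58]
Bubble up: swap idx 4(58) with idx 1(33); swap idx 1(58) with idx 0(41)
Result: [58, 41, 25, 13, 33]


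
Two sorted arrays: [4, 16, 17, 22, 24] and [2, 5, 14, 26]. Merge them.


Compare heads, take smaller each step.
Merged: [2, 4, 5, 14, 16, 17, 22, 24, 26]


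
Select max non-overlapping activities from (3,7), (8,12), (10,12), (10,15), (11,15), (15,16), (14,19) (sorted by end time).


Greedy: pick earliest-ending, then skip overlaps.
Selected (3 activities): [(3, 7), (8, 12), (15, 16)]


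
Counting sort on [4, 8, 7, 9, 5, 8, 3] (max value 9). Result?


Count array: [0, 0, 0, 1, 1, 1, 0, 1, 2, 1]
Reconstruct: [3, 4, 5, 7, 8, 8, 9]


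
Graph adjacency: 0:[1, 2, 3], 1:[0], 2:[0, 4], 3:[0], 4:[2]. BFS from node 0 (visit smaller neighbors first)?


BFS queue: start with [0]
Visit order: [0, 1, 2, 3, 4]


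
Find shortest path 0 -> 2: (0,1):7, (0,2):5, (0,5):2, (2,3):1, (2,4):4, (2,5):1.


Dijkstra from 0:
Distances: {0: 0, 1: 7, 2: 3, 3: 4, 4: 7, 5: 2}
Shortest distance to 2 = 3, path = [0, 5, 2]


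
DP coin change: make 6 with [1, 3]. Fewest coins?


dp[0]=0; dp[i]=1+min(dp[i-c] for c in coins)
...dp[1]=1, dp[2]=2, dp[3]=1, dp[4]=2, dp[5]=3, dp[6]=2
Minimum coins for 6 = 2


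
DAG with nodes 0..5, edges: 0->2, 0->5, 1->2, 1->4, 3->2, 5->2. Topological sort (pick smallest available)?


Kahn's algorithm, process smallest node first
Order: [0, 1, 3, 4, 5, 2]


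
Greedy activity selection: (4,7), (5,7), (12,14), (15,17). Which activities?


Greedy: pick earliest-ending, then skip overlaps.
Selected (3 activities): [(4, 7), (12, 14), (15, 17)]


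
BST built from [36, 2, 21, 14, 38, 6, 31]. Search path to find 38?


BST root = 36
Search for 38: compare at each node
Path: [36, 38]


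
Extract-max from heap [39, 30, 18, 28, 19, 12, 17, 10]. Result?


Max = 39
Replace root with last, heapify down
Resulting heap: [30, 28, 18, 10, 19, 12, 17]


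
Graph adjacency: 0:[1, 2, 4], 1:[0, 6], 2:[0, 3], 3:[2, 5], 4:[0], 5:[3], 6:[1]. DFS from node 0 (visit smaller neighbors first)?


DFS stack-based: start with [0]
Visit order: [0, 1, 6, 2, 3, 5, 4]


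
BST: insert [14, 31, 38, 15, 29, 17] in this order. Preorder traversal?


Root = 14; build tree by BST insertion.
Preorder traversal: [14, 31, 15, 29, 17, 38]


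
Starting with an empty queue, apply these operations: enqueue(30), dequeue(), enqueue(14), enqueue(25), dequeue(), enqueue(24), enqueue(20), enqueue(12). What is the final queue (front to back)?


enqueue(30) -> [30]
dequeue() returns 30 -> []
enqueue(14) -> [14]
enqueue(25) -> [14, 25]
dequeue() returns 14 -> [25]
enqueue(24) -> [25, 24]
enqueue(20) -> [25, 24, 20]
enqueue(12) -> [25, 24, 20, 12]
Final queue (front to back): [25, 24, 20, 12]


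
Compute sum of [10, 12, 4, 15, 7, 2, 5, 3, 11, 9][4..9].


Prefix sums: [0, 10, 22, 26, 41, 48, 50, 55, 58, 69, 78]
Sum[4..9] = prefix[10] - prefix[4] = 78 - 41 = 37


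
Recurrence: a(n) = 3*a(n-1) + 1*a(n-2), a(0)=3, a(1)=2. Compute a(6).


Build bottom-up:
...a(4)=96, a(5)=317, a(6)=3*317+1*96=1047


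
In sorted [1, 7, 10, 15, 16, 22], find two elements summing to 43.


Two pointers: lo=0, hi=5
No pair sums to 43


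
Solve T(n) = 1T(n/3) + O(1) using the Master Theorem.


a=1, b=3, c=0. log_3(1)=0 = c=0. Case 2: O(n^c log n) = O(log n)
Complexity: O(log n)


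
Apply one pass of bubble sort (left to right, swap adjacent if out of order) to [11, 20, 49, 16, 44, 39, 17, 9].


After one pass: [11, 20, 16, 44, 39, 17, 9, 49]


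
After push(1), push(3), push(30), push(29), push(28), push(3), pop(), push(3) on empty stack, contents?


push(1) -> [1]
push(3) -> [1, 3]
push(30) -> [1, 3, 30]
push(29) -> [1, 3, 30, 29]
push(28) -> [1, 3, 30, 29, 28]
push(3) -> [1, 3, 30, 29, 28, 3]
pop() returns 3 -> [1, 3, 30, 29, 28]
push(3) -> [1, 3, 30, 29, 28, 3]
Final stack (bottom to top): [1, 3, 30, 29, 28, 3]


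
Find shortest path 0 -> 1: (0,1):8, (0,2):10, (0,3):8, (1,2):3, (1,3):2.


Dijkstra from 0:
Distances: {0: 0, 1: 8, 2: 10, 3: 8}
Shortest distance to 1 = 8, path = [0, 1]


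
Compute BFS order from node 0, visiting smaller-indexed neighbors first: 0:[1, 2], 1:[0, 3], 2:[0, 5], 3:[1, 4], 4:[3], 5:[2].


BFS queue: start with [0]
Visit order: [0, 1, 2, 3, 5, 4]


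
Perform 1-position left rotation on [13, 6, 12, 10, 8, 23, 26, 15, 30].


Left rotate by 1: [6, 12, 10, 8, 23, 26, 15, 30, 13]


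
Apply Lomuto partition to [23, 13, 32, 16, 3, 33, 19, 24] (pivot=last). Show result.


Elements <= 24 go left of pivot.
Result: [23, 13, 16, 3, 19, 24, 32, 33], pivot at index 5


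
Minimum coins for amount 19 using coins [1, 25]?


dp[0]=0; dp[i]=1+min(dp[i-c] for c in coins)
...dp[14]=14, dp[15]=15, dp[16]=16, dp[17]=17, dp[18]=18, dp[19]=19
Minimum coins for 19 = 19


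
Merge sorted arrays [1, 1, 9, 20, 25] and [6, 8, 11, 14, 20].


Compare heads, take smaller each step.
Merged: [1, 1, 6, 8, 9, 11, 14, 20, 20, 25]


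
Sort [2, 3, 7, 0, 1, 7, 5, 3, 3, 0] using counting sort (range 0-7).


Count array: [2, 1, 1, 3, 0, 1, 0, 2]
Reconstruct: [0, 0, 1, 2, 3, 3, 3, 5, 7, 7]


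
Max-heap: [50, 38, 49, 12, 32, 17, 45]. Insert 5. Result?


Append 5: [50, 38, 49, 12, 32, 17, 45, 5]
Bubble up: no swaps needed
Result: [50, 38, 49, 12, 32, 17, 45, 5]


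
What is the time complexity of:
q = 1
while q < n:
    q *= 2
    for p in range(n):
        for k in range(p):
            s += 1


Per nesting level: O(log n) * O(n) * O(n) [triangular over p] = O(n^2 log n)
Complexity: O(n^2 log n)


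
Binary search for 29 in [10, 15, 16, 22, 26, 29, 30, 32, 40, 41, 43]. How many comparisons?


Search for 29:
[0,10] mid=5 arr[5]=29
Total: 1 comparisons


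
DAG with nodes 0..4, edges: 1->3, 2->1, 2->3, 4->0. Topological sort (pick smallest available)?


Kahn's algorithm, process smallest node first
Order: [2, 1, 3, 4, 0]


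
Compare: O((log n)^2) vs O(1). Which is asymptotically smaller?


constant grows slower than polylogarithmic
O(1) is asymptotically smaller; O((log n)^2) grows faster


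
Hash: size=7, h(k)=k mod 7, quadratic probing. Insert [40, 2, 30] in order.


Insertions: 40->slot 5; 2->slot 2; 30->slot 3
Table: [None, None, 2, 30, None, 40, None]


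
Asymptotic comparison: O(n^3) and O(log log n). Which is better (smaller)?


double-logarithmic grows slower than cubic
O(log log n) is asymptotically smaller; O(n^3) grows faster


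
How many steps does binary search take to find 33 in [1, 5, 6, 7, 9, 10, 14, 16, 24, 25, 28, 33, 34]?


Search for 33:
[0,12] mid=6 arr[6]=14
[7,12] mid=9 arr[9]=25
[10,12] mid=11 arr[11]=33
Total: 3 comparisons


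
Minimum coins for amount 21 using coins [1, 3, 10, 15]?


dp[0]=0; dp[i]=1+min(dp[i-c] for c in coins)
...dp[16]=2, dp[17]=3, dp[18]=2, dp[19]=3, dp[20]=2, dp[21]=3
Minimum coins for 21 = 3


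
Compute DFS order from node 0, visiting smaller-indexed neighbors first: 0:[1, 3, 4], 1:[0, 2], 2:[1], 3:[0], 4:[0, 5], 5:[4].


DFS stack-based: start with [0]
Visit order: [0, 1, 2, 3, 4, 5]


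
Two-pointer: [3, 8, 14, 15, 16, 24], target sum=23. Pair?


Two pointers: lo=0, hi=5
Found pair: (8, 15) summing to 23


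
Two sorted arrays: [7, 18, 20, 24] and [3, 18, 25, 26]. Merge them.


Compare heads, take smaller each step.
Merged: [3, 7, 18, 18, 20, 24, 25, 26]


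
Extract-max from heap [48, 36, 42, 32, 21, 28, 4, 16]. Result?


Max = 48
Replace root with last, heapify down
Resulting heap: [42, 36, 28, 32, 21, 16, 4]


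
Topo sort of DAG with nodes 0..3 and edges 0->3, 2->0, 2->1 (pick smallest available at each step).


Kahn's algorithm, process smallest node first
Order: [2, 0, 1, 3]


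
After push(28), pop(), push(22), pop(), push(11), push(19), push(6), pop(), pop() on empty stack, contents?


push(28) -> [28]
pop() returns 28 -> []
push(22) -> [22]
pop() returns 22 -> []
push(11) -> [11]
push(19) -> [11, 19]
push(6) -> [11, 19, 6]
pop() returns 6 -> [11, 19]
pop() returns 19 -> [11]
Final stack (bottom to top): [11]


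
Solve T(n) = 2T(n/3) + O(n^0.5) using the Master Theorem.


a=2, b=3, c=0.5. log_3(2)=0.631 > c=0.5. Case 1: O(n^log_b(a)) = O(n^0.631)
Complexity: O(n^0.631)


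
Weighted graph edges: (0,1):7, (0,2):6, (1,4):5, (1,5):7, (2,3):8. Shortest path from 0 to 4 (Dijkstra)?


Dijkstra from 0:
Distances: {0: 0, 1: 7, 2: 6, 3: 14, 4: 12, 5: 14}
Shortest distance to 4 = 12, path = [0, 1, 4]


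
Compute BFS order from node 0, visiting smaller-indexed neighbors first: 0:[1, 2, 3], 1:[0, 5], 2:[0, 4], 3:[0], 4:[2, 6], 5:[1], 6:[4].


BFS queue: start with [0]
Visit order: [0, 1, 2, 3, 5, 4, 6]


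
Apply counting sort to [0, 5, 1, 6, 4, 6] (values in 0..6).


Count array: [1, 1, 0, 0, 1, 1, 2]
Reconstruct: [0, 1, 4, 5, 6, 6]


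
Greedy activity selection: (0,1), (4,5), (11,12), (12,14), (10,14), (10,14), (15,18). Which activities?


Greedy: pick earliest-ending, then skip overlaps.
Selected (5 activities): [(0, 1), (4, 5), (11, 12), (12, 14), (15, 18)]


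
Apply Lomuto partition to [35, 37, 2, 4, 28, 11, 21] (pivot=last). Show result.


Elements <= 21 go left of pivot.
Result: [2, 4, 11, 21, 28, 35, 37], pivot at index 3


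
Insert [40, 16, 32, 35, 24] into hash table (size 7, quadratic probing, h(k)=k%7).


Insertions: 40->slot 5; 16->slot 2; 32->slot 4; 35->slot 0; 24->slot 3
Table: [35, None, 16, 24, 32, 40, None]


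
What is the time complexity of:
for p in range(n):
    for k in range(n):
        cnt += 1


Per nesting level: O(n) * O(n) = O(n^2)
Complexity: O(n^2)


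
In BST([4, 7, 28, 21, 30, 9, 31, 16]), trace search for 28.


BST root = 4
Search for 28: compare at each node
Path: [4, 7, 28]


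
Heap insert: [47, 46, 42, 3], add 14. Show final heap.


Append 14: [47, 46, 42, 3, 14]
Bubble up: no swaps needed
Result: [47, 46, 42, 3, 14]


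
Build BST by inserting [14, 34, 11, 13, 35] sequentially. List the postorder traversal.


Root = 14; build tree by BST insertion.
Postorder traversal: [13, 11, 35, 34, 14]


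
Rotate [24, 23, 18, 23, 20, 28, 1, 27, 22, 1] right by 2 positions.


Right rotate by 2: [22, 1, 24, 23, 18, 23, 20, 28, 1, 27]


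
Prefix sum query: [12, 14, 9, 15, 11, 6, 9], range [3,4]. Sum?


Prefix sums: [0, 12, 26, 35, 50, 61, 67, 76]
Sum[3..4] = prefix[5] - prefix[3] = 61 - 35 = 26


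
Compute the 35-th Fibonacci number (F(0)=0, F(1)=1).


F(n)=F(n-1)+F(n-2)
...F(33)=3524578, F(34)=5702887, F(35)=9227465


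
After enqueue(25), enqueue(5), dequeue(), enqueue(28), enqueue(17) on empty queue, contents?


enqueue(25) -> [25]
enqueue(5) -> [25, 5]
dequeue() returns 25 -> [5]
enqueue(28) -> [5, 28]
enqueue(17) -> [5, 28, 17]
Final queue (front to back): [5, 28, 17]


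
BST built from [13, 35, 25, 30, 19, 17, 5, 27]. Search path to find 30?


BST root = 13
Search for 30: compare at each node
Path: [13, 35, 25, 30]


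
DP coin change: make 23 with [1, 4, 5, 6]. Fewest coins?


dp[0]=0; dp[i]=1+min(dp[i-c] for c in coins)
...dp[18]=3, dp[19]=4, dp[20]=4, dp[21]=4, dp[22]=4, dp[23]=4
Minimum coins for 23 = 4


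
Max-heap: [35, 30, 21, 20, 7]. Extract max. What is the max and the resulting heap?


Max = 35
Replace root with last, heapify down
Resulting heap: [30, 20, 21, 7]


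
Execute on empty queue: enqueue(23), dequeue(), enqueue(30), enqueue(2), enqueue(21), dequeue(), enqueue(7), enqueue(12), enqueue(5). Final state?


enqueue(23) -> [23]
dequeue() returns 23 -> []
enqueue(30) -> [30]
enqueue(2) -> [30, 2]
enqueue(21) -> [30, 2, 21]
dequeue() returns 30 -> [2, 21]
enqueue(7) -> [2, 21, 7]
enqueue(12) -> [2, 21, 7, 12]
enqueue(5) -> [2, 21, 7, 12, 5]
Final queue (front to back): [2, 21, 7, 12, 5]


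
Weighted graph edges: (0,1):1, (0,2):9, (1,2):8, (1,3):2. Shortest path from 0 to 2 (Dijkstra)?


Dijkstra from 0:
Distances: {0: 0, 1: 1, 2: 9, 3: 3}
Shortest distance to 2 = 9, path = [0, 2]


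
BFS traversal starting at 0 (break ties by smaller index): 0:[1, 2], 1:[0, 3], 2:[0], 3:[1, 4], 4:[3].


BFS queue: start with [0]
Visit order: [0, 1, 2, 3, 4]


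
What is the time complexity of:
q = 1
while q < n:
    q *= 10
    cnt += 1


Per nesting level: O(log n) = O(log n)
Complexity: O(log n)


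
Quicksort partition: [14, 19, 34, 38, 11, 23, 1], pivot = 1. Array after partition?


Elements <= 1 go left of pivot.
Result: [1, 19, 34, 38, 11, 23, 14], pivot at index 0


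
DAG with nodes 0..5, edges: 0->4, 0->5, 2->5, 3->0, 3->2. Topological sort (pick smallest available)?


Kahn's algorithm, process smallest node first
Order: [1, 3, 0, 2, 4, 5]


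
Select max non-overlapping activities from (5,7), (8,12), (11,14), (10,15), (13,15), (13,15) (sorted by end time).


Greedy: pick earliest-ending, then skip overlaps.
Selected (3 activities): [(5, 7), (8, 12), (13, 15)]


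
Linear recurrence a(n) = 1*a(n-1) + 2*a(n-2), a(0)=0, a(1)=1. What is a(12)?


Build bottom-up:
...a(10)=341, a(11)=683, a(12)=1*683+2*341=1365


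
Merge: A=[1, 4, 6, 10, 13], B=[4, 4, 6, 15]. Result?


Compare heads, take smaller each step.
Merged: [1, 4, 4, 4, 6, 6, 10, 13, 15]


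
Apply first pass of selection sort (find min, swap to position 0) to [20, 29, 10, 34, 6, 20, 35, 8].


After one pass: [6, 29, 10, 34, 20, 20, 35, 8]


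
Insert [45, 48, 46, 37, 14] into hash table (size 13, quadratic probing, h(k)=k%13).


Insertions: 45->slot 6; 48->slot 9; 46->slot 7; 37->slot 11; 14->slot 1
Table: [None, 14, None, None, None, None, 45, 46, None, 48, None, 37, None]


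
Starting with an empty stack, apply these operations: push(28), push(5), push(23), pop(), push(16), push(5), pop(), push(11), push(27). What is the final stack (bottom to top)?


push(28) -> [28]
push(5) -> [28, 5]
push(23) -> [28, 5, 23]
pop() returns 23 -> [28, 5]
push(16) -> [28, 5, 16]
push(5) -> [28, 5, 16, 5]
pop() returns 5 -> [28, 5, 16]
push(11) -> [28, 5, 16, 11]
push(27) -> [28, 5, 16, 11, 27]
Final stack (bottom to top): [28, 5, 16, 11, 27]


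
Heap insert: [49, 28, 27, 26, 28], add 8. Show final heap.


Append 8: [49, 28, 27, 26, 28, 8]
Bubble up: no swaps needed
Result: [49, 28, 27, 26, 28, 8]


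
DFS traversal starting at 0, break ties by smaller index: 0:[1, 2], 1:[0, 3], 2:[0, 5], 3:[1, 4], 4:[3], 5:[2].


DFS stack-based: start with [0]
Visit order: [0, 1, 3, 4, 2, 5]


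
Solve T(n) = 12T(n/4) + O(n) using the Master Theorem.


a=12, b=4, c=1. log_4(12)=1.792 > c=1. Case 1: O(n^log_b(a)) = O(n^1.792)
Complexity: O(n^1.792)


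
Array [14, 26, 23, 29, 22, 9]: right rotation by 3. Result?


Right rotate by 3: [29, 22, 9, 14, 26, 23]


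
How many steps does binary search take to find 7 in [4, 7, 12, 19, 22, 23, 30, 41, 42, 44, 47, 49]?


Search for 7:
[0,11] mid=5 arr[5]=23
[0,4] mid=2 arr[2]=12
[0,1] mid=0 arr[0]=4
[1,1] mid=1 arr[1]=7
Total: 4 comparisons


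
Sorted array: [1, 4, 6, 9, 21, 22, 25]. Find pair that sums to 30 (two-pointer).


Two pointers: lo=0, hi=6
Found pair: (9, 21) summing to 30


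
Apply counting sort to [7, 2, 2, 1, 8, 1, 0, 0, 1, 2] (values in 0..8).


Count array: [2, 3, 3, 0, 0, 0, 0, 1, 1]
Reconstruct: [0, 0, 1, 1, 1, 2, 2, 2, 7, 8]


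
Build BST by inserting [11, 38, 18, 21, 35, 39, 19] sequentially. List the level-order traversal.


Root = 11; build tree by BST insertion.
Level-Order traversal: [11, 38, 18, 39, 21, 19, 35]


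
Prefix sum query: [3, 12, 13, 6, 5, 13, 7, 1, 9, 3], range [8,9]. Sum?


Prefix sums: [0, 3, 15, 28, 34, 39, 52, 59, 60, 69, 72]
Sum[8..9] = prefix[10] - prefix[8] = 72 - 60 = 12


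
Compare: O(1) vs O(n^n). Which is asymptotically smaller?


constant grows slower than n^n
O(1) is asymptotically smaller; O(n^n) grows faster


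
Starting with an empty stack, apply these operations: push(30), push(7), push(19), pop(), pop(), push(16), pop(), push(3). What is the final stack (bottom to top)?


push(30) -> [30]
push(7) -> [30, 7]
push(19) -> [30, 7, 19]
pop() returns 19 -> [30, 7]
pop() returns 7 -> [30]
push(16) -> [30, 16]
pop() returns 16 -> [30]
push(3) -> [30, 3]
Final stack (bottom to top): [30, 3]


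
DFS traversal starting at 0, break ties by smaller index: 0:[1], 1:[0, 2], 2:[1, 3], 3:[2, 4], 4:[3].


DFS stack-based: start with [0]
Visit order: [0, 1, 2, 3, 4]


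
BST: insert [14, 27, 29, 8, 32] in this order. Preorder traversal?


Root = 14; build tree by BST insertion.
Preorder traversal: [14, 8, 27, 29, 32]


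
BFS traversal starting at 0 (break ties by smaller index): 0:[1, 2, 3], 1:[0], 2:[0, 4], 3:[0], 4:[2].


BFS queue: start with [0]
Visit order: [0, 1, 2, 3, 4]


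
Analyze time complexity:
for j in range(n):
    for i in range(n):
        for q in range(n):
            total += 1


Per nesting level: O(n) * O(n) * O(n) = O(n^3)
Complexity: O(n^3)


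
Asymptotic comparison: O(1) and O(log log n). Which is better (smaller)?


constant grows slower than double-logarithmic
O(1) is asymptotically smaller; O(log log n) grows faster


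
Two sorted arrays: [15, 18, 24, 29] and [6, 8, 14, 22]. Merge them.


Compare heads, take smaller each step.
Merged: [6, 8, 14, 15, 18, 22, 24, 29]


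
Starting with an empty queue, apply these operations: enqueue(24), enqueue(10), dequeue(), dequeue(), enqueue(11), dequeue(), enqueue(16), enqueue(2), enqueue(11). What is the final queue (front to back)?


enqueue(24) -> [24]
enqueue(10) -> [24, 10]
dequeue() returns 24 -> [10]
dequeue() returns 10 -> []
enqueue(11) -> [11]
dequeue() returns 11 -> []
enqueue(16) -> [16]
enqueue(2) -> [16, 2]
enqueue(11) -> [16, 2, 11]
Final queue (front to back): [16, 2, 11]


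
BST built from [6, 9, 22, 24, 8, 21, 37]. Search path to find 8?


BST root = 6
Search for 8: compare at each node
Path: [6, 9, 8]


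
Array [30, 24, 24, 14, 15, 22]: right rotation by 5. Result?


Right rotate by 5: [24, 24, 14, 15, 22, 30]


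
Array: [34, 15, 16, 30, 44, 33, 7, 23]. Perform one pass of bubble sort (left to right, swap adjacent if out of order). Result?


After one pass: [15, 16, 30, 34, 33, 7, 23, 44]


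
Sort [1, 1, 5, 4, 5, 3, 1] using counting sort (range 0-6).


Count array: [0, 3, 0, 1, 1, 2, 0]
Reconstruct: [1, 1, 1, 3, 4, 5, 5]


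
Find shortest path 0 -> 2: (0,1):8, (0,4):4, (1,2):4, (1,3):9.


Dijkstra from 0:
Distances: {0: 0, 1: 8, 2: 12, 3: 17, 4: 4}
Shortest distance to 2 = 12, path = [0, 1, 2]


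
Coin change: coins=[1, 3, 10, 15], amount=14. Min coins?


dp[0]=0; dp[i]=1+min(dp[i-c] for c in coins)
...dp[9]=3, dp[10]=1, dp[11]=2, dp[12]=3, dp[13]=2, dp[14]=3
Minimum coins for 14 = 3


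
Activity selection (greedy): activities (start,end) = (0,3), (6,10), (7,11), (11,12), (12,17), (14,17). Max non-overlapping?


Greedy: pick earliest-ending, then skip overlaps.
Selected (4 activities): [(0, 3), (6, 10), (11, 12), (12, 17)]


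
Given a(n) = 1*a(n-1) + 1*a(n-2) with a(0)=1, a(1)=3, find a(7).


Build bottom-up:
...a(5)=18, a(6)=29, a(7)=1*29+1*18=47


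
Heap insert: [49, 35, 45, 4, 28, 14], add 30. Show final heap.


Append 30: [49, 35, 45, 4, 28, 14, 30]
Bubble up: no swaps needed
Result: [49, 35, 45, 4, 28, 14, 30]


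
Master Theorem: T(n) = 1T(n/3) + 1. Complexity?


a=1, b=3, c=0. log_3(1)=0 = c=0. Case 2: O(n^c log n) = O(log n)
Complexity: O(log n)


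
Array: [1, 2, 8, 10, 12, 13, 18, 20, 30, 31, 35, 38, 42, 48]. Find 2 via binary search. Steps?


Search for 2:
[0,13] mid=6 arr[6]=18
[0,5] mid=2 arr[2]=8
[0,1] mid=0 arr[0]=1
[1,1] mid=1 arr[1]=2
Total: 4 comparisons


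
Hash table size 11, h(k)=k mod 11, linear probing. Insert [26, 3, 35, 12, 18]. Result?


Insertions: 26->slot 4; 3->slot 3; 35->slot 2; 12->slot 1; 18->slot 7
Table: [None, 12, 35, 3, 26, None, None, 18, None, None, None]


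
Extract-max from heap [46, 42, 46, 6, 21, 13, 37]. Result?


Max = 46
Replace root with last, heapify down
Resulting heap: [46, 42, 37, 6, 21, 13]


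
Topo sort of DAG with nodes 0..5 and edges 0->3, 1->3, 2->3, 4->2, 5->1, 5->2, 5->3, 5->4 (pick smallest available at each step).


Kahn's algorithm, process smallest node first
Order: [0, 5, 1, 4, 2, 3]


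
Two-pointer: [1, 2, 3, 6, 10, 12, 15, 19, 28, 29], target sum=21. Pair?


Two pointers: lo=0, hi=9
Found pair: (2, 19) summing to 21


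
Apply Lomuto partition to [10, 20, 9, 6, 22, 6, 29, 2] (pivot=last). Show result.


Elements <= 2 go left of pivot.
Result: [2, 20, 9, 6, 22, 6, 29, 10], pivot at index 0


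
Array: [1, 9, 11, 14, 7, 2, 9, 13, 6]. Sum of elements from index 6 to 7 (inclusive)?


Prefix sums: [0, 1, 10, 21, 35, 42, 44, 53, 66, 72]
Sum[6..7] = prefix[8] - prefix[6] = 66 - 44 = 22


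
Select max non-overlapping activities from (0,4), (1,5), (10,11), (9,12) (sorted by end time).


Greedy: pick earliest-ending, then skip overlaps.
Selected (2 activities): [(0, 4), (10, 11)]


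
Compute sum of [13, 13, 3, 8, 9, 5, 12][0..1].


Prefix sums: [0, 13, 26, 29, 37, 46, 51, 63]
Sum[0..1] = prefix[2] - prefix[0] = 26 - 0 = 26


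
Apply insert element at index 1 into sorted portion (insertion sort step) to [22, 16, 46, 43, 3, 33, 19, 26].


After one pass: [16, 22, 46, 43, 3, 33, 19, 26]


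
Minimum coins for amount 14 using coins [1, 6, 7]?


dp[0]=0; dp[i]=1+min(dp[i-c] for c in coins)
...dp[9]=3, dp[10]=4, dp[11]=5, dp[12]=2, dp[13]=2, dp[14]=2
Minimum coins for 14 = 2


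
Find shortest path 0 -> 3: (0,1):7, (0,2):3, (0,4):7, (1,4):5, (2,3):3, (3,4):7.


Dijkstra from 0:
Distances: {0: 0, 1: 7, 2: 3, 3: 6, 4: 7}
Shortest distance to 3 = 6, path = [0, 2, 3]


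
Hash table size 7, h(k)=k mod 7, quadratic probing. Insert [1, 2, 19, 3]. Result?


Insertions: 1->slot 1; 2->slot 2; 19->slot 5; 3->slot 3
Table: [None, 1, 2, 3, None, 19, None]


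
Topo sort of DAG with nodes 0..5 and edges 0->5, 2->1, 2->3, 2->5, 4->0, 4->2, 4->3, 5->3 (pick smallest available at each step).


Kahn's algorithm, process smallest node first
Order: [4, 0, 2, 1, 5, 3]


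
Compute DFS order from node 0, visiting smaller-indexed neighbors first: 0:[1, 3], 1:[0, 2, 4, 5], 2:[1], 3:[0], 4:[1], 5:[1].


DFS stack-based: start with [0]
Visit order: [0, 1, 2, 4, 5, 3]


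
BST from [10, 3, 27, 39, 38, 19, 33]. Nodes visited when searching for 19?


BST root = 10
Search for 19: compare at each node
Path: [10, 27, 19]


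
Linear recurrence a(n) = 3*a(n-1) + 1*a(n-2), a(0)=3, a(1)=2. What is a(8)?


Build bottom-up:
...a(6)=1047, a(7)=3458, a(8)=3*3458+1*1047=11421
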